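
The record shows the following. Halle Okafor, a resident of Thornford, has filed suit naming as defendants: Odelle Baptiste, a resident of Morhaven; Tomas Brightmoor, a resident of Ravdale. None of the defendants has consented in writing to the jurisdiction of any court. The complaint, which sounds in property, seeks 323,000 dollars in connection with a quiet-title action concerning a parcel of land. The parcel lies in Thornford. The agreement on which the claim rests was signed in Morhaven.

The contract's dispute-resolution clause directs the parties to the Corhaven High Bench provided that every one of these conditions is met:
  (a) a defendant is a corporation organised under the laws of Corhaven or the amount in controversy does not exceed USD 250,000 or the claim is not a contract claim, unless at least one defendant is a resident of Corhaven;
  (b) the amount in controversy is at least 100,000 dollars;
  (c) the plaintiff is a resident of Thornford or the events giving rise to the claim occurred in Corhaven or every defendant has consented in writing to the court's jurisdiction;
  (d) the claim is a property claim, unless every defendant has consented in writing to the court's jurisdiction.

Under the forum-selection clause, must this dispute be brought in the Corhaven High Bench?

The Corhaven High Bench:
  (a) The claim is a property claim, not a contract claim — that alternative is enough. Met.
  (b) The amount in controversy is $323,000, which meets the $100,000 floor. Satisfied.
  (c) The plaintiff resides in Thornford, so this disjunct is met. Met.
  (d) The claim is a property claim. Met.
  → Forum clause is triggered.

Yes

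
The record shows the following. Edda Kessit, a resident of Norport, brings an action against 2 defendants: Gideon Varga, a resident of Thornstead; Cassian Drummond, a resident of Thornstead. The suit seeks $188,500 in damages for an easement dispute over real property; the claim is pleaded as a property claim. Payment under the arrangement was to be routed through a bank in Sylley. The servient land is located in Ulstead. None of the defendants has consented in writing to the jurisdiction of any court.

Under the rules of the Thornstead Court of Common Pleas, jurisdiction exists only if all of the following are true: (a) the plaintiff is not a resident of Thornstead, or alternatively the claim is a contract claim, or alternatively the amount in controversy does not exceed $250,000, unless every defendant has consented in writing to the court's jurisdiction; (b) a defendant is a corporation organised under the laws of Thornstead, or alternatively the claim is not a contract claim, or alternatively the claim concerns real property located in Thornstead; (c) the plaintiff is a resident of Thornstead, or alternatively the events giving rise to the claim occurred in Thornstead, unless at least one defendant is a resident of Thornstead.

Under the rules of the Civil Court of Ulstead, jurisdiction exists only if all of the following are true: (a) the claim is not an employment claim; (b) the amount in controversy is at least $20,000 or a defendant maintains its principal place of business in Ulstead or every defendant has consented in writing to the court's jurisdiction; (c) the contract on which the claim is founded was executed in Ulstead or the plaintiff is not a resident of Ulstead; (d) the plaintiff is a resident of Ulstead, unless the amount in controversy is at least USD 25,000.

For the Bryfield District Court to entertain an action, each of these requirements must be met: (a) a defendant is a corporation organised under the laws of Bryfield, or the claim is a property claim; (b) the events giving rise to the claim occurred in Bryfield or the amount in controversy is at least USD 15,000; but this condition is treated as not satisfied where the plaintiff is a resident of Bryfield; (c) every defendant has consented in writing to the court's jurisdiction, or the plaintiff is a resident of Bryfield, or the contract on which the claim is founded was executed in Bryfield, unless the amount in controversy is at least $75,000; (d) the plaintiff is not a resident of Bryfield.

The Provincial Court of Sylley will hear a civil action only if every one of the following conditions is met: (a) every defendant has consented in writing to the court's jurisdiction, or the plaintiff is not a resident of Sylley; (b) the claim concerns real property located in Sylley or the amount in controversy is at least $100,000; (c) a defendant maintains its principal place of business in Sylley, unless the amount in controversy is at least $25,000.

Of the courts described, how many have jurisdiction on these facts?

The Thornstead Court of Common Pleas:
  (a) The plaintiff resides in Norport, which is not Thornstead, so one alternative holds. Condition met.
  (b) The claim is a property claim, not a contract claim, so this disjunct is met. Met.
  (c) The plaintiff resides in Norport, not Thornstead; the operative events occurred in Ulstead, not Thornstead — none of the alternatives is met. But Gideon Varga resides in Thornstead, and the 'unless' clause therefore excuses the requirement. Satisfied.
  → The court has jurisdiction.
The Civil Court of Ulstead:
  (a) The claim is a property claim, not an employment claim. Condition met.
  (b) The amount in controversy is 188,500 dollars, which meets the $20,000 floor, which satisfies one of the alternatives. Satisfied.
  (c) The plaintiff resides in Norport, which is not Ulstead, so this disjunct is met. Condition met.
  (d) The plaintiff resides in Norport, not Ulstead. But the amount in controversy is 188,500 dollars, which meets the $25,000 floor, and the 'unless' clause therefore excuses the requirement. Condition met.
  → The court has jurisdiction.
The Bryfield District Court:
  (a) The claim is a property claim, so this disjunct is met. Satisfied.
  (b) The amount in controversy is USD 188,500, which meets the USD 15,000 floor, so one alternative holds. And the carve-out is inapplicable — the plaintiff resides in Norport, not Bryfield. Met.
  (c) No such written consent has been filed; the plaintiff resides in Norport, not Bryfield; no contract (and hence no place of execution) is alleged — none of the alternatives is met. But the amount in controversy is 188,500 dollars, which meets the 75,000 dollars floor, and the 'unless' clause therefore excuses the requirement. Condition met.
  (d) The plaintiff resides in Norport, which is not Bryfield. Condition met.
  → Jurisdiction lies.
The Provincial Court of Sylley:
  (a) The plaintiff resides in Norport, which is not Sylley, so this disjunct is met. Condition met.
  (b) The amount in controversy is $188,500, which meets the USD 100,000 floor, so one alternative holds. Condition met.
  (c) No defendant is a corporation. But the amount in controversy is 188,500 dollars, which meets the USD 25,000 floor, and the 'unless' clause therefore excuses the requirement. Satisfied.
  → All conditions met; jurisdiction exists.
Courts with jurisdiction: the Thornstead Court of Common Pleas, the Civil Court of Ulstead, the Bryfield District Court, the Provincial Court of Sylley — 4 in total.

4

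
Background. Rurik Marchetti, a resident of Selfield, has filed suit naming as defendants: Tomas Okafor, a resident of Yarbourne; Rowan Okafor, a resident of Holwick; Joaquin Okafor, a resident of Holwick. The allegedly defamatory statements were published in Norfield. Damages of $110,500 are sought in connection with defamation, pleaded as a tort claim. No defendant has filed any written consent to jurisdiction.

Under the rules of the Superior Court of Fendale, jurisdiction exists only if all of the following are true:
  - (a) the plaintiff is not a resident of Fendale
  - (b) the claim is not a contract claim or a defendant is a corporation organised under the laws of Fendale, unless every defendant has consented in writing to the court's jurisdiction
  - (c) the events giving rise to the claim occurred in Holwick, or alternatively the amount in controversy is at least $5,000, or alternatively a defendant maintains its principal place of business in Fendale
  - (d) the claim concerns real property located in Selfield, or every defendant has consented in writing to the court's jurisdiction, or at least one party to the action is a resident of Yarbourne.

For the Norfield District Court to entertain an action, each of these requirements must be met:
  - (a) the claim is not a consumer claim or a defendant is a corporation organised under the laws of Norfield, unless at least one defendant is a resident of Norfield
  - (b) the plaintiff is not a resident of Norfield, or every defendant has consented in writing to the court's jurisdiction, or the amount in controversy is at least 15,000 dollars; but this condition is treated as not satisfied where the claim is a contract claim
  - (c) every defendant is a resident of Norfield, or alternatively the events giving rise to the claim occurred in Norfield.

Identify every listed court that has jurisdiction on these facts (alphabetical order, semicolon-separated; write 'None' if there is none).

the Norfield District Court; the Superior Court of Fendale

The Superior Court of Fendale:
  (a) The plaintiff resides in Selfield, which is not Fendale. Met.
  (b) The claim is a tort claim, not a contract claim, which satisfies one of the alternatives. Satisfied.
  (c) The amount in controversy is 110,500 dollars, which meets the 5,000 dollars floor, so this disjunct is met. Satisfied.
  (d) Tomas Okafor resides in Yarbourne, which satisfies one of the alternatives. Condition met.
  → Jurisdiction lies.
The Norfield District Court:
  (a) The claim is a tort claim, not a consumer claim, which satisfies one of the alternatives. Met.
  (b) The plaintiff resides in Selfield, which is not Norfield, so one alternative holds. And the carve-out is inapplicable — the claim is a tort claim, not a contract claim. Satisfied.
  (c) The operative events occurred in Norfield — that alternative is enough. Condition met.
  → All conditions met; jurisdiction exists.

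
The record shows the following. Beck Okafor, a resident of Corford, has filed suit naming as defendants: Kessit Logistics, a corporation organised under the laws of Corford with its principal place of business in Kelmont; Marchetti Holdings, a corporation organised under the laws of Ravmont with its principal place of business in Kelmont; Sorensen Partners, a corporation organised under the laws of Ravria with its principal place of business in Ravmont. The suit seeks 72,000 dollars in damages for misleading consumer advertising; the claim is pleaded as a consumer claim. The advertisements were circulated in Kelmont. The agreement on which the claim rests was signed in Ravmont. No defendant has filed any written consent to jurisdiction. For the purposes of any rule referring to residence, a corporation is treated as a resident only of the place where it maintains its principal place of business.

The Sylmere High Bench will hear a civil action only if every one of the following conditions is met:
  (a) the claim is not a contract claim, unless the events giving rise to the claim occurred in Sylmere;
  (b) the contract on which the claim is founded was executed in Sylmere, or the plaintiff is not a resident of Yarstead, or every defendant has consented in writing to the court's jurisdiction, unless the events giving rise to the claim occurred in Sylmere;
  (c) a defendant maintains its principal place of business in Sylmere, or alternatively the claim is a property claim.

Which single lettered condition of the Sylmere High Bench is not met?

The Sylmere High Bench:
  (a) The claim is a consumer claim, not a contract claim. Satisfied.
  (b) The plaintiff resides in Corford, which is not Yarstead, so one alternative holds. Satisfied.
  (c) The corporate defendant(s) have their principal place of business in Kelmont, Ravmont, not Sylmere; the claim is a consumer claim, not a property claim — no alternative holds. Not satisfied.
Only condition (c) fails.

(c)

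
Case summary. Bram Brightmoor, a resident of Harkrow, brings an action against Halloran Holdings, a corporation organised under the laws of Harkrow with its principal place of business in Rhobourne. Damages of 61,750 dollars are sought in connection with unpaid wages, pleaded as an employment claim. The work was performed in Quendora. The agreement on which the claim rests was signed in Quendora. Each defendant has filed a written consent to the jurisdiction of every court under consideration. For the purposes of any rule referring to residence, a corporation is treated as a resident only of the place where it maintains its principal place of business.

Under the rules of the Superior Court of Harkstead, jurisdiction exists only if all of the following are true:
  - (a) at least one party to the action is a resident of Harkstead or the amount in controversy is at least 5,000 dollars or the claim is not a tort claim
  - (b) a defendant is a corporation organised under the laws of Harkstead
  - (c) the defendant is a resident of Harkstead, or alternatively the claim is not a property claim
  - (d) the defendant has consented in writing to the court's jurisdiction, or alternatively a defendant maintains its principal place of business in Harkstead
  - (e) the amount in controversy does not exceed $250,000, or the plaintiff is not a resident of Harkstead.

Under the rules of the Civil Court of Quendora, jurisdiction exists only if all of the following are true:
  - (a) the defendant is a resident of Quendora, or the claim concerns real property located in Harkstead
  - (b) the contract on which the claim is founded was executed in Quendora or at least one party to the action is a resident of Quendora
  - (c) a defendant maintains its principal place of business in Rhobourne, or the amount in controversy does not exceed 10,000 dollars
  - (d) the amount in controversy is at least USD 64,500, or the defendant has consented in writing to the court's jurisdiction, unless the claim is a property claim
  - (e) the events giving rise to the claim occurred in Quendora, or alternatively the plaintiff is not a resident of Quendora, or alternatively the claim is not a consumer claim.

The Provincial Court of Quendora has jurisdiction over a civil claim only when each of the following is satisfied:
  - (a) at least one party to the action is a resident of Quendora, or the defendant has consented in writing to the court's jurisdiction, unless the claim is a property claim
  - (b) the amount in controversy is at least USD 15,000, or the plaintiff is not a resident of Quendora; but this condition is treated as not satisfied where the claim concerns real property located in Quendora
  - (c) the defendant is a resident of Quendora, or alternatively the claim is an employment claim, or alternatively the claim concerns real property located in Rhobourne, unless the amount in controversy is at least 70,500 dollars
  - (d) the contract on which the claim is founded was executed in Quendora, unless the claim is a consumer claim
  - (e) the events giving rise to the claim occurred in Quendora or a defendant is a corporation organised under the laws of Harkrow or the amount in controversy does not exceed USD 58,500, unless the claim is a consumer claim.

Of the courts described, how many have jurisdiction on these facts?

1

The Superior Court of Harkstead:
  (a) The amount in controversy is $61,750, which meets the USD 5,000 floor, so one alternative holds. Satisfied.
  (b) The corporate defendant(s) are organised in Harkrow, not Harkstead. Fails.
  (c) The claim is an employment claim, not a property claim — that alternative is enough. Satisfied.
  (d) Every defendant has filed written consent — that alternative is enough. Condition met.
  (e) The amount in controversy is $61,750, within the USD 250,000 ceiling, which satisfies one of the alternatives. Met.
  → At least one condition fails; no jurisdiction.
The Civil Court of Quendora:
  (a) The defendant resides in Rhobourne, not Quendora; the claim does not concern real property — no alternative holds. Condition not met.
  (b) The contract was executed in Quendora, which satisfies one of the alternatives. Condition met.
  (c) Halloran Holdings has its principal place of business in Rhobourne, so one alternative holds. Met.
  (d) Every defendant has filed written consent, so one alternative holds. Satisfied.
  (e) The operative events occurred in Quendora, so this disjunct is met. Condition met.
  → The court lacks jurisdiction.
The Provincial Court of Quendora:
  (a) Every defendant has filed written consent, so one alternative holds. Met.
  (b) The amount in controversy is USD 61,750, which meets the $15,000 floor, so this disjunct is met. The carve-out does not apply: the claim does not concern real property. Satisfied.
  (c) The claim is an employment claim — that alternative is enough. Satisfied.
  (d) The contract was executed in Quendora. Met.
  (e) The operative events occurred in Quendora, so this disjunct is met. Satisfied.
  → All conditions met; jurisdiction exists.
Courts with jurisdiction: the Provincial Court of Quendora — 1 in total.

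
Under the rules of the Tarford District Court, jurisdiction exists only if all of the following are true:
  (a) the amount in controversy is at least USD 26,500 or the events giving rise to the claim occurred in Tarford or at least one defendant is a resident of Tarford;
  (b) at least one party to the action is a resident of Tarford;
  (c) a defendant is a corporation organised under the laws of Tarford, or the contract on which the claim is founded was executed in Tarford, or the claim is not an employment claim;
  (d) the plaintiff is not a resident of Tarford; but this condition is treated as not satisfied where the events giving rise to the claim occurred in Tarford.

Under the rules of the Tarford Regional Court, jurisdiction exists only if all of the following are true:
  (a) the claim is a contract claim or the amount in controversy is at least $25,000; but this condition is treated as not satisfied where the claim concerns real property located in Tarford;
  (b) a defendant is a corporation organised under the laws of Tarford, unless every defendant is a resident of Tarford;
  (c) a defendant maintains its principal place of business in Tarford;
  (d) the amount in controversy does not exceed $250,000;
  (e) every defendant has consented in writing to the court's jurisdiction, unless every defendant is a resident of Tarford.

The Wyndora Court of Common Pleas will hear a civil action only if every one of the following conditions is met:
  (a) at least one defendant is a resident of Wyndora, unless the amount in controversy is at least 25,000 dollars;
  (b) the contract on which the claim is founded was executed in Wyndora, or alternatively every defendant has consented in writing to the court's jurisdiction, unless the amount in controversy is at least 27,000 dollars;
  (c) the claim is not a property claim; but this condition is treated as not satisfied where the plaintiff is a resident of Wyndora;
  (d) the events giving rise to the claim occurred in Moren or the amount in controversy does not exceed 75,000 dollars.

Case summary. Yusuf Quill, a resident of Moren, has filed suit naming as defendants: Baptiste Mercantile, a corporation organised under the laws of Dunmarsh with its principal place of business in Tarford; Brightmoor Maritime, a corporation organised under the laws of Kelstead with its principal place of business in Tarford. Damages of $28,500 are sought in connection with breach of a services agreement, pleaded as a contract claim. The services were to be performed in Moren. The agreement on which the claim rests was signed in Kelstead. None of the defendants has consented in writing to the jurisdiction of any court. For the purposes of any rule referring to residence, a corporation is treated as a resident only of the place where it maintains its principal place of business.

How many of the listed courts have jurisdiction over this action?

3

The Tarford District Court:
  (a) The amount in controversy is USD 28,500, which meets the $26,500 floor, so this disjunct is met. Condition met.
  (b) Baptiste Mercantile resides in Tarford. Met.
  (c) The claim is a contract claim, not an employment claim — that alternative is enough. Satisfied.
  (d) The plaintiff resides in Moren, which is not Tarford. The exception is not triggered, since the operative events occurred in Moren, not Tarford. Condition met.
  → Every requirement is satisfied — jurisdiction.
The Tarford Regional Court:
  (a) The claim is a contract claim, so one alternative holds. The carve-out does not apply: the claim does not concern real property. Met.
  (b) The corporate defendant(s) are organised in Dunmarsh, Kelstead, not Tarford. But the defendants reside as follows — Baptiste Mercantile in Tarford, Brightmoor Maritime in Tarford — all in Tarford, and the 'unless' clause therefore excuses the requirement. Met.
  (c) Baptiste Mercantile has its principal place of business in Tarford. Met.
  (d) The amount in controversy is USD 28,500, within the $250,000 ceiling. Met.
  (e) No such written consent has been filed. The proviso rescues it, though: the defendants reside as follows — Baptiste Mercantile in Tarford, Brightmoor Maritime in Tarford — all in Tarford. Satisfied.
  → All conditions met; jurisdiction exists.
The Wyndora Court of Common Pleas:
  (a) No defendant resides in Wyndora (they reside in Tarford, Tarford). The proviso rescues it, though: the amount in controversy is $28,500, which meets the USD 25,000 floor. Satisfied.
  (b) The contract was executed in Kelstead, not Wyndora; no such written consent has been filed — no alternative holds. But the amount in controversy is $28,500, which meets the USD 27,000 floor, and the 'unless' clause therefore excuses the requirement. Condition met.
  (c) The claim is a contract claim, not a property claim. The carve-out does not apply: the plaintiff resides in Moren, not Wyndora. Condition met.
  (d) The operative events occurred in Moren, so this disjunct is met. Satisfied.
  → Every requirement is satisfied — jurisdiction.
Courts with jurisdiction: the Tarford District Court, the Tarford Regional Court, the Wyndora Court of Common Pleas — 3 in total.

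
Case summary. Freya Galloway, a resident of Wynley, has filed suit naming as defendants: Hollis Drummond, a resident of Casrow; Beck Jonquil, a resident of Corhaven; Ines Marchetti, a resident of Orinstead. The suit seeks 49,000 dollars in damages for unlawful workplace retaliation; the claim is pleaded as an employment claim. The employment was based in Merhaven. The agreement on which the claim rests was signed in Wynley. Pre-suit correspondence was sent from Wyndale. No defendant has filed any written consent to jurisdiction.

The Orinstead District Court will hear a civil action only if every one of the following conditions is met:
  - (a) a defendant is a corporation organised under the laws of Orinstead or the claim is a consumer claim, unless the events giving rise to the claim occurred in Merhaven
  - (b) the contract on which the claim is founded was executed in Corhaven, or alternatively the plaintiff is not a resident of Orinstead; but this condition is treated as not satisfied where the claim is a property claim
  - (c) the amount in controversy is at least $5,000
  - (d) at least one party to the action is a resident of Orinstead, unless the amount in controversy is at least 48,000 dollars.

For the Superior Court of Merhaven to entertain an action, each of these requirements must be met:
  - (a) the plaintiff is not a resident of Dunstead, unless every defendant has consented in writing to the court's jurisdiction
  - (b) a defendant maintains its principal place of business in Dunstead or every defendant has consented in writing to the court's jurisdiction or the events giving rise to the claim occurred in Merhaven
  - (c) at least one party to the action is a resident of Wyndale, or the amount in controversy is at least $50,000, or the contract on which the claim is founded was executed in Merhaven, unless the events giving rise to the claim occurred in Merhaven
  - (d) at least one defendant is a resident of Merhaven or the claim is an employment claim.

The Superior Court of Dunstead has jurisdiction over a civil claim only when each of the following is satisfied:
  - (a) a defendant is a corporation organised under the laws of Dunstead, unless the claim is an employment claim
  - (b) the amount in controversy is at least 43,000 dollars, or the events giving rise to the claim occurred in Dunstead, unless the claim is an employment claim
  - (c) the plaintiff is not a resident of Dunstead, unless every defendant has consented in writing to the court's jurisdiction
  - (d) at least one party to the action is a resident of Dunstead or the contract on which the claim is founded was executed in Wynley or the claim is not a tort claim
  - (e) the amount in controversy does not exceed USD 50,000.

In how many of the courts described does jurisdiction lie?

The Orinstead District Court:
  (a) No defendant is a corporation; the claim is an employment claim, not a consumer claim — no alternative holds. The proviso rescues it, though: the operative events occurred in Merhaven. Condition met.
  (b) The plaintiff resides in Wynley, which is not Orinstead, so one alternative holds. And the carve-out is inapplicable — the claim is an employment claim, not a property claim. Condition met.
  (c) The amount in controversy is 49,000 dollars, which meets the USD 5,000 floor. Met.
  (d) Ines Marchetti resides in Orinstead. Condition met.
  → Jurisdiction lies.
The Superior Court of Merhaven:
  (a) The plaintiff resides in Wynley, which is not Dunstead. Met.
  (b) The operative events occurred in Merhaven, which satisfies one of the alternatives. Condition met.
  (c) No party resides in Wyndale; the amount in controversy is 49,000 dollars, below the $50,000 floor; the contract was executed in Wynley, not Merhaven — none of the alternatives is met. The proviso rescues it, though: the operative events occurred in Merhaven. Met.
  (d) The claim is an employment claim, which satisfies one of the alternatives. Met.
  → Every requirement is satisfied — jurisdiction.
The Superior Court of Dunstead:
  (a) No defendant is a corporation. However, the claim is an employment claim, so the 'unless' proviso supplies this condition. Met.
  (b) The amount in controversy is USD 49,000, which meets the 43,000 dollars floor, so one alternative holds. Condition met.
  (c) The plaintiff resides in Wynley, which is not Dunstead. Satisfied.
  (d) The contract was executed in Wynley, so one alternative holds. Satisfied.
  (e) The amount in controversy is USD 49,000, within the 50,000 dollars ceiling. Satisfied.
  → The court has jurisdiction.
Courts with jurisdiction: the Orinstead District Court, the Superior Court of Merhaven, the Superior Court of Dunstead — 3 in total.

3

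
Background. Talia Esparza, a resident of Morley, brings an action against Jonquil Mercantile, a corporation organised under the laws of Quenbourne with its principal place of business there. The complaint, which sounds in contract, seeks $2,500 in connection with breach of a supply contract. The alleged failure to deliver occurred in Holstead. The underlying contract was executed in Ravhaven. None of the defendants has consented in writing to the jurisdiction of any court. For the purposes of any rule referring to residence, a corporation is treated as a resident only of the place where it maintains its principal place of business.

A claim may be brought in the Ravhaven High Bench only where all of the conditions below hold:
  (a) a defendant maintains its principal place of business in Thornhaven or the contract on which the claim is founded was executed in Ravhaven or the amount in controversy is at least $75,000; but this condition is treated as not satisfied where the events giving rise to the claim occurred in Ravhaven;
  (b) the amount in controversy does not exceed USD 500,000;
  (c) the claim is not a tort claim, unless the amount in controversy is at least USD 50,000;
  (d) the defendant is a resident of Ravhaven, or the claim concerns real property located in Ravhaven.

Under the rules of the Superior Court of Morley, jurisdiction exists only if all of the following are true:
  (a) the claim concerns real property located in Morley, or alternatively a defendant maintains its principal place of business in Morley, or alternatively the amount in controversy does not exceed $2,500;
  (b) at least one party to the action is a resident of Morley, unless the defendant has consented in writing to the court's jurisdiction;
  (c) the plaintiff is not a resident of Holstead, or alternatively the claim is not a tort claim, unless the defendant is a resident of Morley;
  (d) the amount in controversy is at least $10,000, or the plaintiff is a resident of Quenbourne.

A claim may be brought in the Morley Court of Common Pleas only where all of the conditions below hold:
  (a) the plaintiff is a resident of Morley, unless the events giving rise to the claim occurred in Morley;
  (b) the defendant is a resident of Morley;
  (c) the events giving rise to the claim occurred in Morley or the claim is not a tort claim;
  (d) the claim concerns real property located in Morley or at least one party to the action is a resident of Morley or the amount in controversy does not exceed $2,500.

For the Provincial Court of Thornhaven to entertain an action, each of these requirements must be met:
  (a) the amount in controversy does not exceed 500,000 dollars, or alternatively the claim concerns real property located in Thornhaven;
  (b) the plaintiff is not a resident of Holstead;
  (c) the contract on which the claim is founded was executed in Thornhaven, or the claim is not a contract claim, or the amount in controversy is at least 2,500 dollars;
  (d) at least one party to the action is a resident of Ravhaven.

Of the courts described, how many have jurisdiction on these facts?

The Ravhaven High Bench:
  (a) The contract was executed in Ravhaven, which satisfies one of the alternatives. And the carve-out is inapplicable — the operative events occurred in Holstead, not Ravhaven. Met.
  (b) The amount in controversy is $2,500, within the 500,000 dollars ceiling. Satisfied.
  (c) The claim is a contract claim, not a tort claim. Condition met.
  (d) The defendant resides in Quenbourne, not Ravhaven; the claim does not concern real property — every alternative fails. Not satisfied.
  → Not every requirement is met — no jurisdiction.
The Superior Court of Morley:
  (a) The amount in controversy is $2,500, within the USD 2,500 ceiling, so one alternative holds. Satisfied.
  (b) Talia Esparza resides in Morley. Satisfied.
  (c) The plaintiff resides in Morley, which is not Holstead, which satisfies one of the alternatives. Satisfied.
  (d) The amount in controversy is $2,500, below the USD 10,000 floor; the plaintiff resides in Morley, not Quenbourne — every alternative fails. Not met.
  → At least one condition fails; no jurisdiction.
The Morley Court of Common Pleas:
  (a) The plaintiff resides in Morley. Condition met.
  (b) The defendant resides in Quenbourne, not Morley. Not satisfied.
  (c) The claim is a contract claim, not a tort claim, which satisfies one of the alternatives. Satisfied.
  (d) Talia Esparza resides in Morley — that alternative is enough. Condition met.
  → Not every requirement is met — no jurisdiction.
The Provincial Court of Thornhaven:
  (a) The amount in controversy is USD 2,500, within the 500,000 dollars ceiling, which satisfies one of the alternatives. Condition met.
  (b) The plaintiff resides in Morley, which is not Holstead. Condition met.
  (c) The amount in controversy is $2,500, which meets the 2,500 dollars floor, which satisfies one of the alternatives. Satisfied.
  (d) No party resides in Ravhaven. Condition not met.
  → At least one condition fails; no jurisdiction.
No court satisfies all of its conditions.

0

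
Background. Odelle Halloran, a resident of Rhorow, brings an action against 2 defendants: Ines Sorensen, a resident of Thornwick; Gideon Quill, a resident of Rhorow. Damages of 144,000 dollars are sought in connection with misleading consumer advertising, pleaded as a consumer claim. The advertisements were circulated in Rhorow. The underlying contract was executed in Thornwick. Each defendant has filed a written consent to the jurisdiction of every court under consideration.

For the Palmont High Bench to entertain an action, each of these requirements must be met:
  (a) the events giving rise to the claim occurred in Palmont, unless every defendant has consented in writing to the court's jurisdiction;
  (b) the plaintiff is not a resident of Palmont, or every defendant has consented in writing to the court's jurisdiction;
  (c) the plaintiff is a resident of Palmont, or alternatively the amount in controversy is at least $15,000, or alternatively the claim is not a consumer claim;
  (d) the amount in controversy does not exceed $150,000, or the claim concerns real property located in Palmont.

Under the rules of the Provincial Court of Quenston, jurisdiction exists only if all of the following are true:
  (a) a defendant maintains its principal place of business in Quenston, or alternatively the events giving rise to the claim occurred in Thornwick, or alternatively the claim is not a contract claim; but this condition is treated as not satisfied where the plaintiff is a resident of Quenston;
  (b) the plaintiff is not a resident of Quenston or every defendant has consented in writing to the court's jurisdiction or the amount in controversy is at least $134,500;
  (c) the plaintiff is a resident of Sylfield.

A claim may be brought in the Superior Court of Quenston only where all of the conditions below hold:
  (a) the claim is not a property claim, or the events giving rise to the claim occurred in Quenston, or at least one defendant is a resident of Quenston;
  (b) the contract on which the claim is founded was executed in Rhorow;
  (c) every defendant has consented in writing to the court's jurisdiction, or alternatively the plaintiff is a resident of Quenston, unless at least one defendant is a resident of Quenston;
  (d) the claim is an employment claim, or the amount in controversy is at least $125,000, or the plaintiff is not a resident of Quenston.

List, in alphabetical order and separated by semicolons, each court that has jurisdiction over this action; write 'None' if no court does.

the Palmont High Bench

The Palmont High Bench:
  (a) The operative events occurred in Rhorow, not Palmont. But every defendant has filed written consent, and the 'unless' clause therefore excuses the requirement. Satisfied.
  (b) The plaintiff resides in Rhorow, which is not Palmont, so this disjunct is met. Condition met.
  (c) The amount in controversy is $144,000, which meets the 15,000 dollars floor, so one alternative holds. Satisfied.
  (d) The amount in controversy is USD 144,000, within the $150,000 ceiling, so one alternative holds. Satisfied.
  → The court has jurisdiction.
The Provincial Court of Quenston:
  (a) The claim is a consumer claim, not a contract claim — that alternative is enough. The carve-out does not apply: the plaintiff resides in Rhorow, not Quenston. Condition met.
  (b) The plaintiff resides in Rhorow, which is not Quenston, which satisfies one of the alternatives. Met.
  (c) The plaintiff resides in Rhorow, not Sylfield. Condition not met.
  → Not every requirement is met — no jurisdiction.
The Superior Court of Quenston:
  (a) The claim is a consumer claim, not a property claim, which satisfies one of the alternatives. Satisfied.
  (b) The contract was executed in Thornwick, not Rhorow. Not satisfied.
  (c) Every defendant has filed written consent, so this disjunct is met. Satisfied.
  (d) The amount in controversy is USD 144,000, which meets the USD 125,000 floor — that alternative is enough. Condition met.
  → At least one condition fails; no jurisdiction.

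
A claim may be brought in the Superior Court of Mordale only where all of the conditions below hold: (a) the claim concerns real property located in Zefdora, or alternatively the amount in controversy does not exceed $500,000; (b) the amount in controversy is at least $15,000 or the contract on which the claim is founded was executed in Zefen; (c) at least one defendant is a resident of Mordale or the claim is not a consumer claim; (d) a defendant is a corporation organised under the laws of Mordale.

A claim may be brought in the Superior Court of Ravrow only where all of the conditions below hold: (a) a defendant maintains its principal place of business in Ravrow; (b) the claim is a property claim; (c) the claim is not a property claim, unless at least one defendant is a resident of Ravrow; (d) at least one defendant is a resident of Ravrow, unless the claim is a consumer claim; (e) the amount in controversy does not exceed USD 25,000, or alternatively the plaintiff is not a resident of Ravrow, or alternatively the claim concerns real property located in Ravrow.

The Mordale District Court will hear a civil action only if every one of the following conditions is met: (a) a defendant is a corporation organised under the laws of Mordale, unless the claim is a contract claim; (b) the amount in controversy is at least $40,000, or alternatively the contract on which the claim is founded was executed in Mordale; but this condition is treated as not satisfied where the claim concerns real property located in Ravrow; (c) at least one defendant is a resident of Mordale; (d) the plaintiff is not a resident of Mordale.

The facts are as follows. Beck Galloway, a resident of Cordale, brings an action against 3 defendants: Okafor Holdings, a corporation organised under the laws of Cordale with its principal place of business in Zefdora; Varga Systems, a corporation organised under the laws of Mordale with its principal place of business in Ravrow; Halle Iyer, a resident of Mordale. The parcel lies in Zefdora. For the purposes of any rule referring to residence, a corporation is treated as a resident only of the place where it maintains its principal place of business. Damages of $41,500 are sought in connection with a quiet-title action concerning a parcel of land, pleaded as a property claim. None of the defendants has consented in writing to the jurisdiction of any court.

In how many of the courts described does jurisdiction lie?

3

The Superior Court of Mordale:
  (a) The property lies in Zefdora, so this disjunct is met. Condition met.
  (b) The amount in controversy is USD 41,500, which meets the 15,000 dollars floor, which satisfies one of the alternatives. Met.
  (c) Halle Iyer resides in Mordale, so one alternative holds. Satisfied.
  (d) Varga Systems is organised under the laws of Mordale. Condition met.
  → The court has jurisdiction.
The Superior Court of Ravrow:
  (a) Varga Systems has its principal place of business in Ravrow. Condition met.
  (b) The claim is a property claim. Condition met.
  (c) The claim is a property claim. However, Varga Systems resides in Ravrow, so the 'unless' proviso supplies this condition. Met.
  (d) Varga Systems resides in Ravrow. Satisfied.
  (e) The plaintiff resides in Cordale, which is not Ravrow — that alternative is enough. Condition met.
  → Every requirement is satisfied — jurisdiction.
The Mordale District Court:
  (a) Varga Systems is organised under the laws of Mordale. Met.
  (b) The amount in controversy is 41,500 dollars, which meets the USD 40,000 floor, which satisfies one of the alternatives. And the carve-out is inapplicable — the property lies in Zefdora, not Ravrow. Met.
  (c) Halle Iyer resides in Mordale. Condition met.
  (d) The plaintiff resides in Cordale, which is not Mordale. Satisfied.
  → The court has jurisdiction.
Courts with jurisdiction: the Superior Court of Mordale, the Superior Court of Ravrow, the Mordale District Court — 3 in total.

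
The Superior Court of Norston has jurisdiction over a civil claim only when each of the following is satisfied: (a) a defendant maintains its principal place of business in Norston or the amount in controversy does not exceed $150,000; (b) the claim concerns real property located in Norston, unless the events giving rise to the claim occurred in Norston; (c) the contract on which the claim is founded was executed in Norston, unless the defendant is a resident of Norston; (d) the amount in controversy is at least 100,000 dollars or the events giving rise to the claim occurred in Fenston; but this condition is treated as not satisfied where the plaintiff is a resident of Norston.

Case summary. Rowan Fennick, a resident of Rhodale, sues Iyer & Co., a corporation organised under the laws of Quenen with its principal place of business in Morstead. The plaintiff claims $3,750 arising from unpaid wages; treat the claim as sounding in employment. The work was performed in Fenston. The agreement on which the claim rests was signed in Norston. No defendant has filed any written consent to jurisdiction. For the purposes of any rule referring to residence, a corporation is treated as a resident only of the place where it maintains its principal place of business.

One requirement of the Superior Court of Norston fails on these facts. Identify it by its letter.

(b)

The Superior Court of Norston:
  (a) The amount in controversy is $3,750, within the USD 150,000 ceiling, so one alternative holds. Satisfied.
  (b) The claim does not concern real property. And the operative events occurred in Fenston, not Norston, so the proviso does not save it. Not met.
  (c) The contract was executed in Norston. Satisfied.
  (d) The operative events occurred in Fenston, so this disjunct is met. The carve-out does not apply: the plaintiff resides in Rhodale, not Norston. Condition met.
Only condition (b) fails.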